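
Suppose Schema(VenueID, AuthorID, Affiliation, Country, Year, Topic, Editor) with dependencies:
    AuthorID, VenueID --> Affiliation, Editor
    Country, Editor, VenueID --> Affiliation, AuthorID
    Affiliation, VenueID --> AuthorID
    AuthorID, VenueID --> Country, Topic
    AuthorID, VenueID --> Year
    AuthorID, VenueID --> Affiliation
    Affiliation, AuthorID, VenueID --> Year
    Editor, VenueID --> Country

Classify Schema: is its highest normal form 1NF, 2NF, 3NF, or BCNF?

Candidate keys: {Affiliation, VenueID}, {AuthorID, VenueID}, {Editor, VenueID}. Prime attributes: {Affiliation, AuthorID, Editor, VenueID}.
Every FD has a superkey on the left, so the relation is in BCNF.

BCNF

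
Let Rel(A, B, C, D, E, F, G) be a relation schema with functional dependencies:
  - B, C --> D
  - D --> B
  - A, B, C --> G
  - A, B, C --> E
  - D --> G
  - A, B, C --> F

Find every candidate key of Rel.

{A, B, C}, {A, C, D}

No FD produces {A, C}, so they must be in every candidate key.
Closure of {A, B, C} is {A, B, C, D, E, F, G}, the whole schema; {A, B, C} is a candidate key.
Closure of {A, C, D} is {A, B, C, D, E, F, G}, the whole schema; {A, C, D} is a candidate key.
Any other superkey properly contains one of these, so there are no further candidate keys.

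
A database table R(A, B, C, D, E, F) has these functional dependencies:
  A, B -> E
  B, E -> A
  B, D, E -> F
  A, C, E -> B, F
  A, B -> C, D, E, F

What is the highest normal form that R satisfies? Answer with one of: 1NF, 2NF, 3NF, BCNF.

BCNF

Candidate keys: {A, B}, {A, C, E}, {B, E}. Prime attributes: {A, B, C, E}.
Each dependency's left side is a superkey — BCNF holds.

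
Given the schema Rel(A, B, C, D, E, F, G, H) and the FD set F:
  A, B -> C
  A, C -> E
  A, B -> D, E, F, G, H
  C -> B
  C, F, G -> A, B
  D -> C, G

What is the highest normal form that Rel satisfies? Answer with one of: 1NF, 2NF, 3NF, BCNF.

3NF

Candidate keys: {A, B}, {A, C}, {A, D}, {C, F, G}, {D, F}. Prime attributes: {A, B, C, D, F, G}.
For C -> B we have {C}⁺ = {B, C}; {C} is not a superkey, so BCNF fails.
Its right-hand attributes {B} are all prime, as are those of every other non-superkey FD — the relation is in 3NF.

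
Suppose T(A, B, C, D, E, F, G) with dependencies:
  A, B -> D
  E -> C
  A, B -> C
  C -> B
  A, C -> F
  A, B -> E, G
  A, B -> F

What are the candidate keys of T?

{A} never appears on the right of any FD, so every key must include it.
{A, B}⁺ = {A, B, C, D, E, F, G}, which is every attribute, so {A, B} is a candidate key.
{A, C}⁺ = {A, B, C, D, E, F, G}, which is every attribute, so {A, C} is a candidate key.
{A, E}⁺ = {A, B, C, D, E, F, G}, which is every attribute, so {A, E} is a candidate key.
These are minimal and exhaustive — every other superkey contains one of them.

{A, B}, {A, C}, {A, E}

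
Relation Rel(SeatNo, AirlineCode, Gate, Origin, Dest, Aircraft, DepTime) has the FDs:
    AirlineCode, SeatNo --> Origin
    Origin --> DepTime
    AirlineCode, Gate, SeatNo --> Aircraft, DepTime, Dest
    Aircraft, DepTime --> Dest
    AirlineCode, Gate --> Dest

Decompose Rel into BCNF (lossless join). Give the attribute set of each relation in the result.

Candidate key of the original relation: {AirlineCode, Gate, SeatNo}.
{Aircraft, AirlineCode, DepTime, Dest, Gate, Origin, SeatNo}: {AirlineCode, SeatNo} determines {AirlineCode, DepTime, Origin, SeatNo} here but is not a superkey — split on AirlineCode, SeatNo --> DepTime, Origin, giving {AirlineCode, DepTime, Origin, SeatNo} and {Aircraft, AirlineCode, Dest, Gate, SeatNo}.
{AirlineCode, DepTime, Origin, SeatNo}: {Origin} determines {DepTime, Origin} here but is not a superkey — split on Origin --> DepTime, giving {DepTime, Origin} and {AirlineCode, Origin, SeatNo}.
{DepTime, Origin} has no BCNF violation.
{AirlineCode, Origin, SeatNo} has no BCNF violation.
{Aircraft, AirlineCode, Dest, Gate, SeatNo}: {AirlineCode, Gate} determines {AirlineCode, Dest, Gate} here but is not a superkey — split on AirlineCode, Gate --> Dest, giving {AirlineCode, Dest, Gate} and {Aircraft, AirlineCode, Gate, SeatNo}.
{AirlineCode, Dest, Gate} has no BCNF violation.
{Aircraft, AirlineCode, Gate, SeatNo} has no BCNF violation.

{Aircraft, AirlineCode, Gate, SeatNo}; {AirlineCode, Dest, Gate}; {AirlineCode, Origin, SeatNo}; {DepTime, Origin}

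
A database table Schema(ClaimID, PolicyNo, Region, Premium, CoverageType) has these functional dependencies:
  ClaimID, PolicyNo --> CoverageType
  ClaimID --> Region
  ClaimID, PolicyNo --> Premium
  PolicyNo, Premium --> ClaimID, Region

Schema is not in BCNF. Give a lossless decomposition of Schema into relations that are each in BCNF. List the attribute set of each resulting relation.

{ClaimID, CoverageType, PolicyNo, Premium}; {ClaimID, Region}

Candidate keys of the original relation: {ClaimID, PolicyNo}, {PolicyNo, Premium}.
{ClaimID, CoverageType, PolicyNo, Premium, Region}: {ClaimID} determines {ClaimID, Region} here but is not a superkey — split on ClaimID --> Region, giving {ClaimID, Region} and {ClaimID, CoverageType, PolicyNo, Premium}.
{ClaimID, Region} is in BCNF.
{ClaimID, CoverageType, PolicyNo, Premium} is in BCNF.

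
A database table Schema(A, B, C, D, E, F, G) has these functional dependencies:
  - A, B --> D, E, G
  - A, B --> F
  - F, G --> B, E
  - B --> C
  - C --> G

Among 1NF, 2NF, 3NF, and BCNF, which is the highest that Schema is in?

1NF

Candidate keys: {A, B}, {A, C, F}, {A, F, G}. Prime attributes: {A, B, C, F, G}.
F, G --> B, E breaks BCNF: {F, G}⁺ = {B, C, E, F, G}, so {F, G} is not a superkey.
Because {E} is non-prime and the left side of F, G --> B, E is not a superkey, the relation is not in 3NF.
{C, F} is a proper subset of the key {A, C, F}, and {C, F}⁺ contains the non-prime attribute {E} — a partial dependency, so 2NF is violated.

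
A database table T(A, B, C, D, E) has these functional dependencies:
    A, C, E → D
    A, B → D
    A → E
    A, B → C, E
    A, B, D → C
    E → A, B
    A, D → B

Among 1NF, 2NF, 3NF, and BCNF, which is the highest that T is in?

BCNF

Candidate keys: {A}, {E}. Prime attributes: {A, E}.
The left-hand side of every FD is a superkey, so BCNF is satisfied.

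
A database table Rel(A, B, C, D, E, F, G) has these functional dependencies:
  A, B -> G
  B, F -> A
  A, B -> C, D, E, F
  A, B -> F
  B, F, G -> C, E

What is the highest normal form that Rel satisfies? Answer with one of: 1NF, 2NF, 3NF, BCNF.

BCNF

Candidate keys: {A, B}, {B, F}. Prime attributes: {A, B, F}.
Each dependency's left side is a superkey — BCNF holds.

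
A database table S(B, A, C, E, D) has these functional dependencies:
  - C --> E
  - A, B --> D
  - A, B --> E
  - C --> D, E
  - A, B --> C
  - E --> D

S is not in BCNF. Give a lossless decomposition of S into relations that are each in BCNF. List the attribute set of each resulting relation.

{A, B, C}; {C, E}; {D, E}

Candidate key of the original relation: {A, B}.
In {A, B, C, D, E}, {C} is not a superkey ({C}⁺ restricted to this set is {C, D, E}), so split on C --> D, E into {C, D, E} and {A, B, C}.
In {C, D, E}, {E} is not a superkey ({E}⁺ restricted to this set is {D, E}), so split on E --> D into {D, E} and {C, E}.
{D, E}: every determinant is a superkey — BCNF.
{C, E}: every determinant is a superkey — BCNF.
{A, B, C}: every determinant is a superkey — BCNF.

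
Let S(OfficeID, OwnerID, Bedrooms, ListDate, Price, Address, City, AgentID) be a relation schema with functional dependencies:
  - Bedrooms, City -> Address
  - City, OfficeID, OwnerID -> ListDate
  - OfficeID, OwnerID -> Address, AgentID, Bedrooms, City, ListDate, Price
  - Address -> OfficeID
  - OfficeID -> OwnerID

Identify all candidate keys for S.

{Address}, {Bedrooms, City}, {OfficeID}

{Address}⁺ = {Address, AgentID, Bedrooms, City, ListDate, OfficeID, OwnerID, Price}, which is every attribute, so {Address} is a candidate key.
{OfficeID}⁺ = {Address, AgentID, Bedrooms, City, ListDate, OfficeID, OwnerID, Price}, which is every attribute, so {OfficeID} is a candidate key.
{Bedrooms, City}⁺ = {Address, AgentID, Bedrooms, City, ListDate, OfficeID, OwnerID, Price}, which is every attribute, so {Bedrooms, City} is a candidate key.
These are minimal and exhaustive — every other superkey contains one of them.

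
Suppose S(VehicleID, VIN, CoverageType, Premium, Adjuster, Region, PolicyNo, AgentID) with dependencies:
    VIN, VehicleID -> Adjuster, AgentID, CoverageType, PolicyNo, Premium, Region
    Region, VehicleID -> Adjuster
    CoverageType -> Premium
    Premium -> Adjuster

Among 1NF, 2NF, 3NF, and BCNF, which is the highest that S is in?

Candidate key: {VIN, VehicleID}. Prime attributes: {VIN, VehicleID}.
For Region, VehicleID -> Adjuster we have {Region, VehicleID}⁺ = {Adjuster, Region, VehicleID}; {Region, VehicleID} is not a superkey, so BCNF fails.
Because {Adjuster} is non-prime and the left side of Region, VehicleID -> Adjuster is not a superkey, the relation is not in 3NF.
No non-prime attribute depends on a proper subset of any candidate key, so 2NF holds.

2NF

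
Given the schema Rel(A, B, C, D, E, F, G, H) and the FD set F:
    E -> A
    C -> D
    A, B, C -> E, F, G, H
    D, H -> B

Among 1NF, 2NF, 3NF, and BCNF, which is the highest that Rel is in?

Candidate keys: {A, B, C}, {A, C, H}, {B, C, E}, {C, E, H}. Prime attributes: {A, B, C, E, H}.
For E -> A we have {E}⁺ = {A, E}; {E} is not a superkey, so BCNF fails.
Because {D} is non-prime and the left side of C -> D is not a superkey, the relation is not in 3NF.
{C} is a proper subset of the key {A, B, C}, and {C}⁺ contains the non-prime attribute {D} — a partial dependency, so 2NF is violated.

1NF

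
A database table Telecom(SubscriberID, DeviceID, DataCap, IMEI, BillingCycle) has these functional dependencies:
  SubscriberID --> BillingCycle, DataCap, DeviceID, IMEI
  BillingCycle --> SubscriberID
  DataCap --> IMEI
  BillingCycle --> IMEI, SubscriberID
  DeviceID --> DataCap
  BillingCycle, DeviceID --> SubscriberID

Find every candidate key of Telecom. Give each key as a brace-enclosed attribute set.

{BillingCycle}, {SubscriberID}

Closure of {BillingCycle} is {BillingCycle, DataCap, DeviceID, IMEI, SubscriberID}, the whole schema; {BillingCycle} is a candidate key.
Closure of {SubscriberID} is {BillingCycle, DataCap, DeviceID, IMEI, SubscriberID}, the whole schema; {SubscriberID} is a candidate key.
Any other superkey properly contains one of these, so there are no further candidate keys.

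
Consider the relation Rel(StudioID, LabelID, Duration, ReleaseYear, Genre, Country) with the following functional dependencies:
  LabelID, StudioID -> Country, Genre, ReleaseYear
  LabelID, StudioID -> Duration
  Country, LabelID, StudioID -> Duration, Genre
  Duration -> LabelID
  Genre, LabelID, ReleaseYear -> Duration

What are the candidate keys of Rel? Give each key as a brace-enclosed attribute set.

No FD produces {StudioID}, so it must be in every candidate key.
{Duration, StudioID}⁺ = {Country, Duration, Genre, LabelID, ReleaseYear, StudioID}, which is every attribute, so {Duration, StudioID} is a candidate key.
{LabelID, StudioID}⁺ = {Country, Duration, Genre, LabelID, ReleaseYear, StudioID}, which is every attribute, so {LabelID, StudioID} is a candidate key.
Any other superkey properly contains one of these, so there are no further candidate keys.

{Duration, StudioID}, {LabelID, StudioID}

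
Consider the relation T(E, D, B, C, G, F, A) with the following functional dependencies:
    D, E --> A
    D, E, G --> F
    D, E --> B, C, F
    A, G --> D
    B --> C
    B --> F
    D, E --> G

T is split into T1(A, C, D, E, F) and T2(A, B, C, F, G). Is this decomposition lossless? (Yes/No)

No

Common attributes: {A, C, F}; their closure is {A, C, F}.
Neither T1 nor T2 is contained in that closure, so the decomposition is lossy.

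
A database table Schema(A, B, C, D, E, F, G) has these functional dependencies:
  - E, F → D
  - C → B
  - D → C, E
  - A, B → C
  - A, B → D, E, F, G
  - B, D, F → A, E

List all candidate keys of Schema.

{A, B}, {A, C}, {A, D}, {D, F}, {E, F}

{A, B} is a candidate key since {A, B}⁺ = {A, B, C, D, E, F, G} covers every attribute.
{A, C} is a candidate key since {A, C}⁺ = {A, B, C, D, E, F, G} covers every attribute.
{A, D} is a candidate key since {A, D}⁺ = {A, B, C, D, E, F, G} covers every attribute.
{D, F} is a candidate key since {D, F}⁺ = {A, B, C, D, E, F, G} covers every attribute.
{E, F} is a candidate key since {E, F}⁺ = {A, B, C, D, E, F, G} covers every attribute.
No proper subset of any of these is a key, and no other minimal superkey exists.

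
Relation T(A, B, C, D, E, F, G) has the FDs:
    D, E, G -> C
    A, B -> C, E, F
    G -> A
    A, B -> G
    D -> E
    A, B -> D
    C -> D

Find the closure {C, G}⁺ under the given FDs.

Start with {C, G}.
G -> A applies; add {A} → now {A, C, G}.
C -> D applies; add {D} → now {A, C, D, G}.
D -> E applies; add {E} → now {A, C, D, E, G}.
No further FD applies.

{A, C, D, E, G}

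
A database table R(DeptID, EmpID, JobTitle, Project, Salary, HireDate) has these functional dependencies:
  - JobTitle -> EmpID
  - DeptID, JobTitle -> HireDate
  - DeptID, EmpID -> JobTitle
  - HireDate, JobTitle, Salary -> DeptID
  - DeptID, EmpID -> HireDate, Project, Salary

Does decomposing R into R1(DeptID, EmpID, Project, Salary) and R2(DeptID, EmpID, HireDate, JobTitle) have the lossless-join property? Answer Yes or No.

Yes

The shared attributes are {DeptID, EmpID} and {DeptID, EmpID}⁺ = {DeptID, EmpID, HireDate, JobTitle, Project, Salary}.
Since R1 ⊆ {DeptID, EmpID, HireDate, JobTitle, Project, Salary}, the intersection is a superkey of R1; the decomposition is lossless.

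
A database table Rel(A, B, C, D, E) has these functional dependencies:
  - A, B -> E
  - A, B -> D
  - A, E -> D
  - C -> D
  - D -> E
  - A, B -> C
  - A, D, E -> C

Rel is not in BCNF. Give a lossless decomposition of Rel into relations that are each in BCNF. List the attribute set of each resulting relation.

Candidate key of the original relation: {A, B}.
{A, B, C, D, E}: {A, E} determines {A, C, D, E} here but is not a superkey — split on A, E -> C, D, giving {A, C, D, E} and {A, B, E}.
{A, C, D, E}: {C} determines {C, D, E} here but is not a superkey — split on C -> D, E, giving {C, D, E} and {A, C}.
{C, D, E}: {D} determines {D, E} here but is not a superkey — split on D -> E, giving {D, E} and {C, D}.
{D, E} is in BCNF.
{C, D} is in BCNF.
{A, C} is in BCNF.
{A, B, E} is in BCNF.

{A, B, E}; {A, C}; {C, D}; {D, E}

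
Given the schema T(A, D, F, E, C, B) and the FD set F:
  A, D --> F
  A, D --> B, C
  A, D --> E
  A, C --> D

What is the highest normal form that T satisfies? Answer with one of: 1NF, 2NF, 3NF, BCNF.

Candidate keys: {A, C}, {A, D}. Prime attributes: {A, C, D}.
Every FD has a superkey on the left, so the relation is in BCNF.

BCNF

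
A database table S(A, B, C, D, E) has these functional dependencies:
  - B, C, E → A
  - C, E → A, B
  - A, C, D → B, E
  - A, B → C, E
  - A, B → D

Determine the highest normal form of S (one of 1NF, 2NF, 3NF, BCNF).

BCNF

Candidate keys: {A, B}, {A, C, D}, {C, E}. Prime attributes: {A, B, C, D, E}.
Each dependency's left side is a superkey — BCNF holds.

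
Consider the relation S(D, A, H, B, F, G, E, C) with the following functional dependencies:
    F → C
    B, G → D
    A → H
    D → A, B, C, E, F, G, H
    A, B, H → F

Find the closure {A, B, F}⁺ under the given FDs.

Start with {A, B, F}.
F → C applies; add {C} → now {A, B, C, F}.
A → H applies; add {H} → now {A, B, C, F, H}.
No further FD applies.

{A, B, C, F, H}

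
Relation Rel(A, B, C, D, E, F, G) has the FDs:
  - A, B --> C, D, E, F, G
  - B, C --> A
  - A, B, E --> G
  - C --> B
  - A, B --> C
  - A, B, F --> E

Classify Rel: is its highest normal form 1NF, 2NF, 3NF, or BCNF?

BCNF

Candidate keys: {A, B}, {C}. Prime attributes: {A, B, C}.
The left-hand side of every FD is a superkey, so BCNF is satisfied.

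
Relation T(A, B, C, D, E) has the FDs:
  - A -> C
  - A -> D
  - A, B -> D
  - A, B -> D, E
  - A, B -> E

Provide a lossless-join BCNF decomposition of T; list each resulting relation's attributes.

Candidate key of the original relation: {A, B}.
Within {A, B, C, D, E}: {A}⁺ ∩ {A, B, C, D, E} = {A, C, D}, not the whole set, so A -> C, D violates BCNF; decompose into {A, C, D} and {A, B, E}.
{A, C, D} has no BCNF violation.
{A, B, E} has no BCNF violation.

{A, B, E}; {A, C, D}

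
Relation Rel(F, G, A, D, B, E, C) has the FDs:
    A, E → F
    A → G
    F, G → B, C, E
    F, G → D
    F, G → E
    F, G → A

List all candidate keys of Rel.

{A, E}, {A, F}, {F, G}

{A, E} is a candidate key since {A, E}⁺ = {A, B, C, D, E, F, G} covers every attribute.
{A, F} is a candidate key since {A, F}⁺ = {A, B, C, D, E, F, G} covers every attribute.
{F, G} is a candidate key since {F, G}⁺ = {A, B, C, D, E, F, G} covers every attribute.
No proper subset of any of these is a key, and no other minimal superkey exists.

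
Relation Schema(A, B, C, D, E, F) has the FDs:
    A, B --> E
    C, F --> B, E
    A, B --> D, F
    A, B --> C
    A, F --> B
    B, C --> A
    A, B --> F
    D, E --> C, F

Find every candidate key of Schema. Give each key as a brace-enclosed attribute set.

Closure of {A, B} is {A, B, C, D, E, F}, the whole schema; {A, B} is a candidate key.
Closure of {A, F} is {A, B, C, D, E, F}, the whole schema; {A, F} is a candidate key.
Closure of {B, C} is {A, B, C, D, E, F}, the whole schema; {B, C} is a candidate key.
Closure of {C, F} is {A, B, C, D, E, F}, the whole schema; {C, F} is a candidate key.
Closure of {D, E} is {A, B, C, D, E, F}, the whole schema; {D, E} is a candidate key.
These are minimal and exhaustive — every other superkey contains one of them.

{A, B}, {A, F}, {B, C}, {C, F}, {D, E}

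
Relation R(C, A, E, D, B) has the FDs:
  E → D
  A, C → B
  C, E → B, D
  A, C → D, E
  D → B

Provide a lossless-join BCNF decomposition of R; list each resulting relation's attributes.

{A, C, E}; {B, D}; {D, E}

Candidate key of the original relation: {A, C}.
Within {A, B, C, D, E}: {E}⁺ ∩ {A, B, C, D, E} = {B, D, E}, not the whole set, so E → B, D violates BCNF; decompose into {B, D, E} and {A, C, E}.
Within {B, D, E}: {D}⁺ ∩ {B, D, E} = {B, D}, not the whole set, so D → B violates BCNF; decompose into {B, D} and {D, E}.
{B, D}: every determinant is a superkey — BCNF.
{D, E}: every determinant is a superkey — BCNF.
{A, C, E}: every determinant is a superkey — BCNF.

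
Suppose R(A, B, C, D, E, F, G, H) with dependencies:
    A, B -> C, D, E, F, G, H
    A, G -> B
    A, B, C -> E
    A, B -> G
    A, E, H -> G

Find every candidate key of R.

{A, B}, {A, E, H}, {A, G}

Attributes never on any right-hand side: {A} — every candidate key must contain it.
{A, B} is a candidate key since {A, B}⁺ = {A, B, C, D, E, F, G, H} covers every attribute.
{A, G} is a candidate key since {A, G}⁺ = {A, B, C, D, E, F, G, H} covers every attribute.
{A, E, H} is a candidate key since {A, E, H}⁺ = {A, B, C, D, E, F, G, H} covers every attribute.
Any other superkey properly contains one of these, so there are no further candidate keys.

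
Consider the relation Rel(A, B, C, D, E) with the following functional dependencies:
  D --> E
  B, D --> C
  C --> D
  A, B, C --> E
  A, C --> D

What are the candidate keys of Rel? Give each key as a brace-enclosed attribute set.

{A, B} never appear on the right of any FD, so every key must include all of them.
Closure of {A, B, C} is {A, B, C, D, E}, the whole schema; {A, B, C} is a candidate key.
Closure of {A, B, D} is {A, B, C, D, E}, the whole schema; {A, B, D} is a candidate key.
These are minimal and exhaustive — every other superkey contains one of them.

{A, B, C}, {A, B, D}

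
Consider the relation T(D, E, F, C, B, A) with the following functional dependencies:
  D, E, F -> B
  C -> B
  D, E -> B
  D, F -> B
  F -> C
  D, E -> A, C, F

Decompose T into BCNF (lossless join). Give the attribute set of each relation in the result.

{A, D, E, F}; {B, C}; {C, F}

Candidate key of the original relation: {D, E}.
In {A, B, C, D, E, F}, {C} is not a superkey ({C}⁺ restricted to this set is {B, C}), so split on C -> B into {B, C} and {A, C, D, E, F}.
{B, C} is in BCNF.
In {A, C, D, E, F}, {D, F} is not a superkey ({D, F}⁺ restricted to this set is {C, D, F}), so split on D, F -> C into {C, D, F} and {A, D, E, F}.
In {C, D, F}, {F} is not a superkey ({F}⁺ restricted to this set is {C, F}), so split on F -> C into {C, F} and {D, F}.
{C, F} is in BCNF.
{D, F} is in BCNF.
{A, D, E, F} is in BCNF.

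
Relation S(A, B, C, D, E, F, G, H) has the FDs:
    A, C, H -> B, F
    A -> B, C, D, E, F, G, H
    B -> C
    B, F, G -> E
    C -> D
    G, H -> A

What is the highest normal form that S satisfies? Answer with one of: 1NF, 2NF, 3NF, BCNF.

2NF

Candidate keys: {A}, {G, H}. Prime attributes: {A, G, H}.
For B -> C we have {B}⁺ = {B, C, D}; {B} is not a superkey, so BCNF fails.
B -> C determines the non-prime attribute {C} from a non-superkey — 3NF is violated.
Checking every proper subset of each key, none determines a non-prime attribute — 2NF is satisfied.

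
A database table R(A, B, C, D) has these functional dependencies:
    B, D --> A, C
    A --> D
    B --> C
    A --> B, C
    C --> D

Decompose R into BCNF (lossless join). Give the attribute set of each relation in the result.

{A, B, C}; {C, D}

Candidate keys of the original relation: {A}, {B}.
{A, B, C, D}: {C} determines {C, D} here but is not a superkey — split on C --> D, giving {C, D} and {A, B, C}.
{C, D}: every determinant is a superkey — BCNF.
{A, B, C}: every determinant is a superkey — BCNF.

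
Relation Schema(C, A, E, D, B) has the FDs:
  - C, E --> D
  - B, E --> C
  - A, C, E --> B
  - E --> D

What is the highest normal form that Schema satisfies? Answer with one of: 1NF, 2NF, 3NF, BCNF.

1NF

Candidate keys: {A, B, E}, {A, C, E}. Prime attributes: {A, B, C, E}.
C, E --> D breaks BCNF: {C, E}⁺ = {C, D, E}, so {C, E} is not a superkey.
C, E --> D determines the non-prime attribute {D} from a non-superkey — 3NF is violated.
Since {E} ⊂ {A, B, E} and {E}⁺ ⊇ {D} with {D} non-prime, there is a partial dependency; 2NF fails.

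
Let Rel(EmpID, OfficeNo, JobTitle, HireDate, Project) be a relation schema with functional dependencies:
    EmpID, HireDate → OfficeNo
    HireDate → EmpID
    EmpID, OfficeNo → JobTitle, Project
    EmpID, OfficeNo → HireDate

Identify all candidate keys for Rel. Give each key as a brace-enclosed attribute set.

{EmpID, OfficeNo}, {HireDate}

{HireDate} is a candidate key since {HireDate}⁺ = {EmpID, HireDate, JobTitle, OfficeNo, Project} covers every attribute.
{EmpID, OfficeNo} is a candidate key since {EmpID, OfficeNo}⁺ = {EmpID, HireDate, JobTitle, OfficeNo, Project} covers every attribute.
No proper subset of any of these is a key, and no other minimal superkey exists.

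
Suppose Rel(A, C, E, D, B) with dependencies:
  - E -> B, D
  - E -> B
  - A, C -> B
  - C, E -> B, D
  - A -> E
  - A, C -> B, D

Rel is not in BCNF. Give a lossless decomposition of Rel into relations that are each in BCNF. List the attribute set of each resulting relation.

Candidate key of the original relation: {A, C}.
In {A, B, C, D, E}, {E} is not a superkey ({E}⁺ restricted to this set is {B, D, E}), so split on E -> B, D into {B, D, E} and {A, C, E}.
{B, D, E}: every determinant is a superkey — BCNF.
In {A, C, E}, {A} is not a superkey ({A}⁺ restricted to this set is {A, E}), so split on A -> E into {A, E} and {A, C}.
{A, E}: every determinant is a superkey — BCNF.
{A, C}: every determinant is a superkey — BCNF.

{A, C}; {A, E}; {B, D, E}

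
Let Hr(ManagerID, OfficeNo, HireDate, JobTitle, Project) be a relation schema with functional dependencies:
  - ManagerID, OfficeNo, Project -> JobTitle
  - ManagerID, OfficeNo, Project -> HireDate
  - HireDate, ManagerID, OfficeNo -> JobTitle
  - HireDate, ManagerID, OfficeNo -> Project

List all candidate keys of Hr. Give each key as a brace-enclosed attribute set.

{HireDate, ManagerID, OfficeNo}, {ManagerID, OfficeNo, Project}

Attributes never on any right-hand side: {ManagerID, OfficeNo} — every candidate key must contain all of them.
Closure of {HireDate, ManagerID, OfficeNo} is {HireDate, JobTitle, ManagerID, OfficeNo, Project}, the whole schema; {HireDate, ManagerID, OfficeNo} is a candidate key.
Closure of {ManagerID, OfficeNo, Project} is {HireDate, JobTitle, ManagerID, OfficeNo, Project}, the whole schema; {ManagerID, OfficeNo, Project} is a candidate key.
Any other superkey properly contains one of these, so there are no further candidate keys.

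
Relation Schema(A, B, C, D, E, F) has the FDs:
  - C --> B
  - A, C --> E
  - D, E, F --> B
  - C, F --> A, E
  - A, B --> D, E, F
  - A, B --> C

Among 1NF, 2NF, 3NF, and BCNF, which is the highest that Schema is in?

Candidate keys: {A, B}, {A, C}, {A, D, E, F}, {C, F}. Prime attributes: {A, B, C, D, E, F}.
C --> B breaks BCNF: {C}⁺ = {B, C}, so {C} is not a superkey.
Its right-hand attributes {B} are all prime, as are those of every other non-superkey FD — the relation is in 3NF.

3NF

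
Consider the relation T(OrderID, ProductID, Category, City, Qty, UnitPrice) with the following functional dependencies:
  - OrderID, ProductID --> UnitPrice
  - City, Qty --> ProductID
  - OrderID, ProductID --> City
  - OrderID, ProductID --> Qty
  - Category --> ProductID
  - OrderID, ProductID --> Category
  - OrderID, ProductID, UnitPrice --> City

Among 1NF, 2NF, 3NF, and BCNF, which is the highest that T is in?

3NF

Candidate keys: {Category, OrderID}, {City, OrderID, Qty}, {OrderID, ProductID}. Prime attributes: {Category, City, OrderID, ProductID, Qty}.
For City, Qty --> ProductID we have {City, Qty}⁺ = {City, ProductID, Qty}; {City, Qty} is not a superkey, so BCNF fails.
Its right-hand attributes {ProductID} are all prime, as are those of every other non-superkey FD — the relation is in 3NF.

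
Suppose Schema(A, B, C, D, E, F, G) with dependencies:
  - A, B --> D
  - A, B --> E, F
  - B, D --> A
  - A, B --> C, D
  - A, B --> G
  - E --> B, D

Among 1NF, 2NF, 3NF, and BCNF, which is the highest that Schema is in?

Candidate keys: {A, B}, {B, D}, {E}. Prime attributes: {A, B, D, E}.
The left-hand side of every FD is a superkey, so BCNF is satisfied.

BCNF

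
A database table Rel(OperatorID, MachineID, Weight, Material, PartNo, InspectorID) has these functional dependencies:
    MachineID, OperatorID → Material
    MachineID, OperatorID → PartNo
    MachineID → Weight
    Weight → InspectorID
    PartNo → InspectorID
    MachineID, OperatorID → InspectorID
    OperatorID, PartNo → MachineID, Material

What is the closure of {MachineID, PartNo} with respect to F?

{InspectorID, MachineID, PartNo, Weight}

Start with {MachineID, PartNo}.
MachineID → Weight applies; add {Weight} → now {MachineID, PartNo, Weight}.
Weight → InspectorID applies; add {InspectorID} → now {InspectorID, MachineID, PartNo, Weight}.
No further FD applies.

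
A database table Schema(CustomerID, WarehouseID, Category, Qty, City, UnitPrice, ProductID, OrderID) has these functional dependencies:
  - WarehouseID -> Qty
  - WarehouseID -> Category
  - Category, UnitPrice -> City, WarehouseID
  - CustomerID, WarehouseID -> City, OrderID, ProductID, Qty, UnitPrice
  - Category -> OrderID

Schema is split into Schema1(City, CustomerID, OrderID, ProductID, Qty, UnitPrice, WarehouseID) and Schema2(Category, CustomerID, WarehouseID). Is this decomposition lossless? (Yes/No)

Schema1 ∩ Schema2 = {CustomerID, WarehouseID}; its closure under F is {Category, City, CustomerID, OrderID, ProductID, Qty, UnitPrice, WarehouseID}.
Since Schema1 ⊆ {Category, City, CustomerID, OrderID, ProductID, Qty, UnitPrice, WarehouseID}, the intersection is a superkey of Schema1; the decomposition is lossless.

Yes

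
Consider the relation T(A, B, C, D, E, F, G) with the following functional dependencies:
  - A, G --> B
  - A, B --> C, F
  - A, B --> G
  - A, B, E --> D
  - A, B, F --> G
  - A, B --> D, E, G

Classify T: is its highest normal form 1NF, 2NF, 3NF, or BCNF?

Candidate keys: {A, B}, {A, G}. Prime attributes: {A, B, G}.
Each dependency's left side is a superkey — BCNF holds.

BCNF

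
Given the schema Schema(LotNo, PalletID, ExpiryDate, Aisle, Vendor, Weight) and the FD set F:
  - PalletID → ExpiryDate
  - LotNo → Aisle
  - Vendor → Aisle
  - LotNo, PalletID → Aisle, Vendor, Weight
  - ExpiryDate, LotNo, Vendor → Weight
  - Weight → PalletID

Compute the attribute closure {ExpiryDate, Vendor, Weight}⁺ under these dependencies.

Start with {ExpiryDate, Vendor, Weight}.
Vendor → Aisle applies; add {Aisle} → now {Aisle, ExpiryDate, Vendor, Weight}.
Weight → PalletID applies; add {PalletID} → now {Aisle, ExpiryDate, PalletID, Vendor, Weight}.
No further FD applies.

{Aisle, ExpiryDate, PalletID, Vendor, Weight}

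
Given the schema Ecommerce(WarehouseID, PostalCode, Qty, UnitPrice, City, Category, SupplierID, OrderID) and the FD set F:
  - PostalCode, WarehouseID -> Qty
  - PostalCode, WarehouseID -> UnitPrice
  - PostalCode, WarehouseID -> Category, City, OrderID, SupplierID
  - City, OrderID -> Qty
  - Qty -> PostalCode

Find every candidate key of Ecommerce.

No FD produces {WarehouseID}, so it must be in every candidate key.
{PostalCode, WarehouseID}⁺ = {Category, City, OrderID, PostalCode, Qty, SupplierID, UnitPrice, WarehouseID}, which is every attribute, so {PostalCode, WarehouseID} is a candidate key.
{Qty, WarehouseID}⁺ = {Category, City, OrderID, PostalCode, Qty, SupplierID, UnitPrice, WarehouseID}, which is every attribute, so {Qty, WarehouseID} is a candidate key.
{City, OrderID, WarehouseID}⁺ = {Category, City, OrderID, PostalCode, Qty, SupplierID, UnitPrice, WarehouseID}, which is every attribute, so {City, OrderID, WarehouseID} is a candidate key.
Any other superkey properly contains one of these, so there are no further candidate keys.

{City, OrderID, WarehouseID}, {PostalCode, WarehouseID}, {Qty, WarehouseID}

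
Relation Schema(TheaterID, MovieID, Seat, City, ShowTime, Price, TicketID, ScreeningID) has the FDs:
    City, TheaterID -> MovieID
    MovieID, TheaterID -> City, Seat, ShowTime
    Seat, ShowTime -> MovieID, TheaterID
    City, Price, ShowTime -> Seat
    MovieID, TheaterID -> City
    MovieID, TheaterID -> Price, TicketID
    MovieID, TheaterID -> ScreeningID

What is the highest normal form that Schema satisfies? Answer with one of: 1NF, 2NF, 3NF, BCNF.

Candidate keys: {City, Price, ShowTime}, {City, TheaterID}, {MovieID, TheaterID}, {Seat, ShowTime}. Prime attributes: {City, MovieID, Price, Seat, ShowTime, TheaterID}.
The left-hand side of every FD is a superkey, so BCNF is satisfied.

BCNF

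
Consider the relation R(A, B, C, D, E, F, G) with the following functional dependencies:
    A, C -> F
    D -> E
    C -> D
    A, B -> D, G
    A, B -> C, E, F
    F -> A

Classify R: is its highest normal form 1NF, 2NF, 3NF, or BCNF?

Candidate keys: {A, B}, {B, F}. Prime attributes: {A, B, F}.
A, C -> F breaks BCNF: {A, C}⁺ = {A, C, D, E, F}, so {A, C} is not a superkey.
D -> E determines the non-prime attribute {E} from a non-superkey — 3NF is violated.
No non-prime attribute depends on a proper subset of any candidate key, so 2NF holds.

2NF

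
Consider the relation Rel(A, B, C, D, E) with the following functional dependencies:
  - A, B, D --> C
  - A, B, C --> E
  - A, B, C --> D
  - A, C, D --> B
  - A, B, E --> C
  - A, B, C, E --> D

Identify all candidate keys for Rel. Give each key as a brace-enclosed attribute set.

{A} never appears on the right of any FD, so every key must include it.
{A, B, C}⁺ = {A, B, C, D, E}, which is every attribute, so {A, B, C} is a candidate key.
{A, B, D}⁺ = {A, B, C, D, E}, which is every attribute, so {A, B, D} is a candidate key.
{A, B, E}⁺ = {A, B, C, D, E}, which is every attribute, so {A, B, E} is a candidate key.
{A, C, D}⁺ = {A, B, C, D, E}, which is every attribute, so {A, C, D} is a candidate key.
Any other superkey properly contains one of these, so there are no further candidate keys.

{A, B, C}, {A, B, D}, {A, B, E}, {A, C, D}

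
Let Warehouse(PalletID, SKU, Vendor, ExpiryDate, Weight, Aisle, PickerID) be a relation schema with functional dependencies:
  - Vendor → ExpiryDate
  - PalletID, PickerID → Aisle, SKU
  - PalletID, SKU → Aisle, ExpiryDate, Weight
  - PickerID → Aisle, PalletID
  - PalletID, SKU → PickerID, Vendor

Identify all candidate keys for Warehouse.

{PalletID, SKU}, {PickerID}

Closure of {PickerID} is {Aisle, ExpiryDate, PalletID, PickerID, SKU, Vendor, Weight}, the whole schema; {PickerID} is a candidate key.
Closure of {PalletID, SKU} is {Aisle, ExpiryDate, PalletID, PickerID, SKU, Vendor, Weight}, the whole schema; {PalletID, SKU} is a candidate key.
Any other superkey properly contains one of these, so there are no further candidate keys.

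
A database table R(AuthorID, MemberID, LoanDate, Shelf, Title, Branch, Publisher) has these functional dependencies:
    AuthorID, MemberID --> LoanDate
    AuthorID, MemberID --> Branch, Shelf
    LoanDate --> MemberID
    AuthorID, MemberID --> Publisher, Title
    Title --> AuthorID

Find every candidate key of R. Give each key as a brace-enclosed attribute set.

Closure of {AuthorID, LoanDate} is {AuthorID, Branch, LoanDate, MemberID, Publisher, Shelf, Title}, the whole schema; {AuthorID, LoanDate} is a candidate key.
Closure of {AuthorID, MemberID} is {AuthorID, Branch, LoanDate, MemberID, Publisher, Shelf, Title}, the whole schema; {AuthorID, MemberID} is a candidate key.
Closure of {LoanDate, Title} is {AuthorID, Branch, LoanDate, MemberID, Publisher, Shelf, Title}, the whole schema; {LoanDate, Title} is a candidate key.
Closure of {MemberID, Title} is {AuthorID, Branch, LoanDate, MemberID, Publisher, Shelf, Title}, the whole schema; {MemberID, Title} is a candidate key.
No proper subset of any of these is a key, and no other minimal superkey exists.

{AuthorID, LoanDate}, {AuthorID, MemberID}, {LoanDate, Title}, {MemberID, Title}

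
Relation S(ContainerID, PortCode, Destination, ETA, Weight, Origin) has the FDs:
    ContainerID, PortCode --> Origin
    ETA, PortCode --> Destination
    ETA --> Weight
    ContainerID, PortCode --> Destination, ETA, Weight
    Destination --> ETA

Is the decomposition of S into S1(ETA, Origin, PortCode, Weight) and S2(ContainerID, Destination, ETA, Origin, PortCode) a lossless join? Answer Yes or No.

The shared attributes are {ETA, Origin, PortCode} and {ETA, Origin, PortCode}⁺ = {Destination, ETA, Origin, PortCode, Weight}.
This includes all of S1, so the common attributes are a superkey of S1 — the join is lossless.

Yes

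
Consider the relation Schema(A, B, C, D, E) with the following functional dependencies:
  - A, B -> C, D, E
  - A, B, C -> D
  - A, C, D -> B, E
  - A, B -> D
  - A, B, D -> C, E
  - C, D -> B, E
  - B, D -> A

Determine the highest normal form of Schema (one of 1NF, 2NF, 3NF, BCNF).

Candidate keys: {A, B}, {B, D}, {C, D}. Prime attributes: {A, B, C, D}.
Each dependency's left side is a superkey — BCNF holds.

BCNF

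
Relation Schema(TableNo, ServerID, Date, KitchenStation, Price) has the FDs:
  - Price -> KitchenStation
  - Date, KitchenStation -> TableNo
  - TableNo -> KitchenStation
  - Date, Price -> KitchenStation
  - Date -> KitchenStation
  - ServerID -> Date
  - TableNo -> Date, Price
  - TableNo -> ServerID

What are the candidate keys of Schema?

{Date}⁺ = {Date, KitchenStation, Price, ServerID, TableNo} — all of the relation — so {Date} is a candidate key.
{ServerID}⁺ = {Date, KitchenStation, Price, ServerID, TableNo} — all of the relation — so {ServerID} is a candidate key.
{TableNo}⁺ = {Date, KitchenStation, Price, ServerID, TableNo} — all of the relation — so {TableNo} is a candidate key.
No proper subset of any of these is a key, and no other minimal superkey exists.

{Date}, {ServerID}, {TableNo}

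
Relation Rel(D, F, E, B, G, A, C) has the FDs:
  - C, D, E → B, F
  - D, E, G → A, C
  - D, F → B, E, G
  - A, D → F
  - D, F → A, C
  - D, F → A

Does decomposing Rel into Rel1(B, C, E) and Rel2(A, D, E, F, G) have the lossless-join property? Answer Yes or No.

No

Common attributes: {E}; their closure is {E}.
Rel1 ⊄ {E} and Rel2 ⊄ {E}, so the split is lossy.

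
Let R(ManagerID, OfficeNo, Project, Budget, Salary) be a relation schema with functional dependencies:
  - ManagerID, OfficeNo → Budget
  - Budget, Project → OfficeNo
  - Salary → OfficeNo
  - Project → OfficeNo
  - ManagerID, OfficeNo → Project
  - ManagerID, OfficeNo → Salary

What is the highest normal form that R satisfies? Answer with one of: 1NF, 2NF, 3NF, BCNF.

Candidate keys: {ManagerID, OfficeNo}, {ManagerID, Project}, {ManagerID, Salary}. Prime attributes: {ManagerID, OfficeNo, Project, Salary}.
For Budget, Project → OfficeNo we have {Budget, Project}⁺ = {Budget, OfficeNo, Project}; {Budget, Project} is not a superkey, so BCNF fails.
Since {OfficeNo} ⊆ prime attributes and every other non-superkey FD also has a prime right side, the schema is in 3NF.

3NF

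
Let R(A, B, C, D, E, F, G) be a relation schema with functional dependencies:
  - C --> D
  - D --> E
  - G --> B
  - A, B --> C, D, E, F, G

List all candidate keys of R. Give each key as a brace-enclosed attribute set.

{A, B}, {A, G}

No FD produces {A}, so it must be in every candidate key.
{A, B}⁺ = {A, B, C, D, E, F, G} — all of the relation — so {A, B} is a candidate key.
{A, G}⁺ = {A, B, C, D, E, F, G} — all of the relation — so {A, G} is a candidate key.
Any other superkey properly contains one of these, so there are no further candidate keys.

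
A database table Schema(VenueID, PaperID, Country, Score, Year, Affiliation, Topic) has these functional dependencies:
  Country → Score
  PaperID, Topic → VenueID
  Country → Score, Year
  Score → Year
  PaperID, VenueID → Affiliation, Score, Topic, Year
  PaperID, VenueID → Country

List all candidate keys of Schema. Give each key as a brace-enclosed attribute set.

{PaperID, Topic}, {PaperID, VenueID}

{PaperID} never appears on the right of any FD, so every key must include it.
{PaperID, Topic}⁺ = {Affiliation, Country, PaperID, Score, Topic, VenueID, Year}, which is every attribute, so {PaperID, Topic} is a candidate key.
{PaperID, VenueID}⁺ = {Affiliation, Country, PaperID, Score, Topic, VenueID, Year}, which is every attribute, so {PaperID, VenueID} is a candidate key.
No proper subset of any of these is a key, and no other minimal superkey exists.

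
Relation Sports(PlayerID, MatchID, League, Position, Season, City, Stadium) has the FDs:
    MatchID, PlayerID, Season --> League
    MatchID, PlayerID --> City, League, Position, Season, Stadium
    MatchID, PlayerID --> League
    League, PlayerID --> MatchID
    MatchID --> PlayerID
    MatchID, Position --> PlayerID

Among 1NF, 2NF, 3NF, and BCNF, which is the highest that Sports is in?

BCNF

Candidate keys: {League, PlayerID}, {MatchID}. Prime attributes: {League, MatchID, PlayerID}.
Every FD has a superkey on the left, so the relation is in BCNF.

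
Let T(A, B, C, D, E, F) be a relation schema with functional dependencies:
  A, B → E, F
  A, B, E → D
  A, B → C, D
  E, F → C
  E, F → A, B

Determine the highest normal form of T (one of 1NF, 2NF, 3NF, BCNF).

BCNF

Candidate keys: {A, B}, {E, F}. Prime attributes: {A, B, E, F}.
Each dependency's left side is a superkey — BCNF holds.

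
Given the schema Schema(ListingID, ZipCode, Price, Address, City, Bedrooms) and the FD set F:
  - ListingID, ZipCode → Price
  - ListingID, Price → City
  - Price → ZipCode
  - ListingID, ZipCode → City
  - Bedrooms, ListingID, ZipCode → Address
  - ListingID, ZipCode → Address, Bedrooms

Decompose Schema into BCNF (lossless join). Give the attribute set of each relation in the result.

{Address, Bedrooms, City, ListingID, Price}; {Price, ZipCode}

Candidate keys of the original relation: {ListingID, Price}, {ListingID, ZipCode}.
Within {Address, Bedrooms, City, ListingID, Price, ZipCode}: {Price}⁺ ∩ {Address, Bedrooms, City, ListingID, Price, ZipCode} = {Price, ZipCode}, not the whole set, so Price → ZipCode violates BCNF; decompose into {Price, ZipCode} and {Address, Bedrooms, City, ListingID, Price}.
{Price, ZipCode}: every determinant is a superkey — BCNF.
{Address, Bedrooms, City, ListingID, Price}: every determinant is a superkey — BCNF.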